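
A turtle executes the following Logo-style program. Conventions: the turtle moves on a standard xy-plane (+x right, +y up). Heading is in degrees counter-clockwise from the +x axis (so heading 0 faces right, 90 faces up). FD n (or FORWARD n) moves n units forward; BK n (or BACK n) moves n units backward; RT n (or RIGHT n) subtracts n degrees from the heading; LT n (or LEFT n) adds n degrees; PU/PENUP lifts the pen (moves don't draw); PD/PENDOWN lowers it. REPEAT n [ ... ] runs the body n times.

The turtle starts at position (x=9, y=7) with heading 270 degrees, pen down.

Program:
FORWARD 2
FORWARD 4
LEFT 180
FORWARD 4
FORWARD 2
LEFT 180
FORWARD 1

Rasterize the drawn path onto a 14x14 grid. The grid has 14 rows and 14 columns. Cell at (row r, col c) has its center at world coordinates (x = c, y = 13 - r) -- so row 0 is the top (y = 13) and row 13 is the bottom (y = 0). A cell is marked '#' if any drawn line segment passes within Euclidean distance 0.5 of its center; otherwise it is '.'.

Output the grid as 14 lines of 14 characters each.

Segment 0: (9,7) -> (9,5)
Segment 1: (9,5) -> (9,1)
Segment 2: (9,1) -> (9,5)
Segment 3: (9,5) -> (9,7)
Segment 4: (9,7) -> (9,6)

Answer: ..............
..............
..............
..............
..............
..............
.........#....
.........#....
.........#....
.........#....
.........#....
.........#....
.........#....
..............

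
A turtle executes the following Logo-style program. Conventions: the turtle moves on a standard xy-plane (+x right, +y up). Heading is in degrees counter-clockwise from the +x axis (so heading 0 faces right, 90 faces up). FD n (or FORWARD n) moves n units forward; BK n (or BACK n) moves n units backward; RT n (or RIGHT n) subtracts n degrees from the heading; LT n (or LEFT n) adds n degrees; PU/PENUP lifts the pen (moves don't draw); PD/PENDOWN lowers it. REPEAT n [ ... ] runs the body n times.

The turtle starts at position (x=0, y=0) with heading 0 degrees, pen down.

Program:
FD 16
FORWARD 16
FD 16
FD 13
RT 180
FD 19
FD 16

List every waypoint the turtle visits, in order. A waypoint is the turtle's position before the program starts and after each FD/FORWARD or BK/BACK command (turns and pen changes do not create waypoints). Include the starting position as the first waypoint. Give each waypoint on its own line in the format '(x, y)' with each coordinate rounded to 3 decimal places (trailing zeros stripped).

Executing turtle program step by step:
Start: pos=(0,0), heading=0, pen down
FD 16: (0,0) -> (16,0) [heading=0, draw]
FD 16: (16,0) -> (32,0) [heading=0, draw]
FD 16: (32,0) -> (48,0) [heading=0, draw]
FD 13: (48,0) -> (61,0) [heading=0, draw]
RT 180: heading 0 -> 180
FD 19: (61,0) -> (42,0) [heading=180, draw]
FD 16: (42,0) -> (26,0) [heading=180, draw]
Final: pos=(26,0), heading=180, 6 segment(s) drawn
Waypoints (7 total):
(0, 0)
(16, 0)
(32, 0)
(48, 0)
(61, 0)
(42, 0)
(26, 0)

Answer: (0, 0)
(16, 0)
(32, 0)
(48, 0)
(61, 0)
(42, 0)
(26, 0)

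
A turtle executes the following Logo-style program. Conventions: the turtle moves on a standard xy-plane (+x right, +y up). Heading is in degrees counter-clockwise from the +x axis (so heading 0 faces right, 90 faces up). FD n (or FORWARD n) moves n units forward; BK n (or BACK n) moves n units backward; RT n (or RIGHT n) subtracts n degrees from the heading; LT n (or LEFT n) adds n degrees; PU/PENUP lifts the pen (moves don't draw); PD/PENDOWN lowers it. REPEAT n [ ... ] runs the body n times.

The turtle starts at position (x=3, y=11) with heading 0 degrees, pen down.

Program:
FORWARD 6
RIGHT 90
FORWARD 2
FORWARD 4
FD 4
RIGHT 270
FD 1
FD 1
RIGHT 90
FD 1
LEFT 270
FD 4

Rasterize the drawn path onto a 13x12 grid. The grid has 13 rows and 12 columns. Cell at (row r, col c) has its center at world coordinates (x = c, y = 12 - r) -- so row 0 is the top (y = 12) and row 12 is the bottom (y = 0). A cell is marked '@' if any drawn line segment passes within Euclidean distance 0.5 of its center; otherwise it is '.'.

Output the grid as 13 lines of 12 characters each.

Answer: ............
...@@@@@@@..
.........@..
.........@..
.........@..
.........@..
.........@..
.........@..
.........@..
.........@..
.........@..
.........@@@
.......@@@@@

Derivation:
Segment 0: (3,11) -> (9,11)
Segment 1: (9,11) -> (9,9)
Segment 2: (9,9) -> (9,5)
Segment 3: (9,5) -> (9,1)
Segment 4: (9,1) -> (10,1)
Segment 5: (10,1) -> (11,1)
Segment 6: (11,1) -> (11,0)
Segment 7: (11,0) -> (7,-0)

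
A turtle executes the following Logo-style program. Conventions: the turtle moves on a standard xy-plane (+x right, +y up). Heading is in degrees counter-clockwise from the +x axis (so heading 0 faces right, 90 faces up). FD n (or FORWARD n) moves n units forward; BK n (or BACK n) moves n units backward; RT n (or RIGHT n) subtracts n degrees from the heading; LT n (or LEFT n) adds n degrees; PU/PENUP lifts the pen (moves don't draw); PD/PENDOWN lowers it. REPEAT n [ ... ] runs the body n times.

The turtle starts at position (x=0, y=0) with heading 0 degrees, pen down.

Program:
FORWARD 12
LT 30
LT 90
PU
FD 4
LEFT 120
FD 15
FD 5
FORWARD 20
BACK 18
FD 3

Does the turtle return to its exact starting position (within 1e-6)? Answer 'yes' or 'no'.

Answer: no

Derivation:
Executing turtle program step by step:
Start: pos=(0,0), heading=0, pen down
FD 12: (0,0) -> (12,0) [heading=0, draw]
LT 30: heading 0 -> 30
LT 90: heading 30 -> 120
PU: pen up
FD 4: (12,0) -> (10,3.464) [heading=120, move]
LT 120: heading 120 -> 240
FD 15: (10,3.464) -> (2.5,-9.526) [heading=240, move]
FD 5: (2.5,-9.526) -> (0,-13.856) [heading=240, move]
FD 20: (0,-13.856) -> (-10,-31.177) [heading=240, move]
BK 18: (-10,-31.177) -> (-1,-15.588) [heading=240, move]
FD 3: (-1,-15.588) -> (-2.5,-18.187) [heading=240, move]
Final: pos=(-2.5,-18.187), heading=240, 1 segment(s) drawn

Start position: (0, 0)
Final position: (-2.5, -18.187)
Distance = 18.358; >= 1e-6 -> NOT closed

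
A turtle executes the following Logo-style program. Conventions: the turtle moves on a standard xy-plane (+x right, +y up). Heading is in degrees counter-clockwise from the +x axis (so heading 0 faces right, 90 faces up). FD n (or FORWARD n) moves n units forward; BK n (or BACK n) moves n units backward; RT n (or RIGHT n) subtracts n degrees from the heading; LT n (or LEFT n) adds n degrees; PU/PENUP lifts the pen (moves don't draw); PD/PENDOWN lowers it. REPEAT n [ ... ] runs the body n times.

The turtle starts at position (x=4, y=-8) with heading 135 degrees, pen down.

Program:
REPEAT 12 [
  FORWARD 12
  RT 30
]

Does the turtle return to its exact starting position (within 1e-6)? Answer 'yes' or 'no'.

Answer: yes

Derivation:
Executing turtle program step by step:
Start: pos=(4,-8), heading=135, pen down
REPEAT 12 [
  -- iteration 1/12 --
  FD 12: (4,-8) -> (-4.485,0.485) [heading=135, draw]
  RT 30: heading 135 -> 105
  -- iteration 2/12 --
  FD 12: (-4.485,0.485) -> (-7.591,12.076) [heading=105, draw]
  RT 30: heading 105 -> 75
  -- iteration 3/12 --
  FD 12: (-7.591,12.076) -> (-4.485,23.668) [heading=75, draw]
  RT 30: heading 75 -> 45
  -- iteration 4/12 --
  FD 12: (-4.485,23.668) -> (4,32.153) [heading=45, draw]
  RT 30: heading 45 -> 15
  -- iteration 5/12 --
  FD 12: (4,32.153) -> (15.591,35.259) [heading=15, draw]
  RT 30: heading 15 -> 345
  -- iteration 6/12 --
  FD 12: (15.591,35.259) -> (27.182,32.153) [heading=345, draw]
  RT 30: heading 345 -> 315
  -- iteration 7/12 --
  FD 12: (27.182,32.153) -> (35.668,23.668) [heading=315, draw]
  RT 30: heading 315 -> 285
  -- iteration 8/12 --
  FD 12: (35.668,23.668) -> (38.773,12.076) [heading=285, draw]
  RT 30: heading 285 -> 255
  -- iteration 9/12 --
  FD 12: (38.773,12.076) -> (35.668,0.485) [heading=255, draw]
  RT 30: heading 255 -> 225
  -- iteration 10/12 --
  FD 12: (35.668,0.485) -> (27.182,-8) [heading=225, draw]
  RT 30: heading 225 -> 195
  -- iteration 11/12 --
  FD 12: (27.182,-8) -> (15.591,-11.106) [heading=195, draw]
  RT 30: heading 195 -> 165
  -- iteration 12/12 --
  FD 12: (15.591,-11.106) -> (4,-8) [heading=165, draw]
  RT 30: heading 165 -> 135
]
Final: pos=(4,-8), heading=135, 12 segment(s) drawn

Start position: (4, -8)
Final position: (4, -8)
Distance = 0; < 1e-6 -> CLOSED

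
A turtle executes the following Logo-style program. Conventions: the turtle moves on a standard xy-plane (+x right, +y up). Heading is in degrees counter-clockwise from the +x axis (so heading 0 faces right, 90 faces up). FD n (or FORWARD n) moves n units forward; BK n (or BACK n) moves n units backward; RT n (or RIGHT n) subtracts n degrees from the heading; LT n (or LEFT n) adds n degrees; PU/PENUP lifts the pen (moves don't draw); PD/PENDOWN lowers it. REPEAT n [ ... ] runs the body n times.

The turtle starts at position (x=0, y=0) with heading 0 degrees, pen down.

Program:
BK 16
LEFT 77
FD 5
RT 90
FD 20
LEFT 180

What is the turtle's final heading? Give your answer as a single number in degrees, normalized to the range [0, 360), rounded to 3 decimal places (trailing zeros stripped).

Answer: 167

Derivation:
Executing turtle program step by step:
Start: pos=(0,0), heading=0, pen down
BK 16: (0,0) -> (-16,0) [heading=0, draw]
LT 77: heading 0 -> 77
FD 5: (-16,0) -> (-14.875,4.872) [heading=77, draw]
RT 90: heading 77 -> 347
FD 20: (-14.875,4.872) -> (4.612,0.373) [heading=347, draw]
LT 180: heading 347 -> 167
Final: pos=(4.612,0.373), heading=167, 3 segment(s) drawn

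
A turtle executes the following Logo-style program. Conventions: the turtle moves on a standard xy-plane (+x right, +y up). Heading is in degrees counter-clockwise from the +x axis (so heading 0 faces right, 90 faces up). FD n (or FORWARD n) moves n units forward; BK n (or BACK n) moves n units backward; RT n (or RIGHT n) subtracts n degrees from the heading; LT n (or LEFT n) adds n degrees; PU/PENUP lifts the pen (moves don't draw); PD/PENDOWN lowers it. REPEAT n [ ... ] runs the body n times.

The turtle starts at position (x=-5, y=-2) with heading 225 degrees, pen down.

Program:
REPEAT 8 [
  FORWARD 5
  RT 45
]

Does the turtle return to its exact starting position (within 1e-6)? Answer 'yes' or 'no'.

Answer: yes

Derivation:
Executing turtle program step by step:
Start: pos=(-5,-2), heading=225, pen down
REPEAT 8 [
  -- iteration 1/8 --
  FD 5: (-5,-2) -> (-8.536,-5.536) [heading=225, draw]
  RT 45: heading 225 -> 180
  -- iteration 2/8 --
  FD 5: (-8.536,-5.536) -> (-13.536,-5.536) [heading=180, draw]
  RT 45: heading 180 -> 135
  -- iteration 3/8 --
  FD 5: (-13.536,-5.536) -> (-17.071,-2) [heading=135, draw]
  RT 45: heading 135 -> 90
  -- iteration 4/8 --
  FD 5: (-17.071,-2) -> (-17.071,3) [heading=90, draw]
  RT 45: heading 90 -> 45
  -- iteration 5/8 --
  FD 5: (-17.071,3) -> (-13.536,6.536) [heading=45, draw]
  RT 45: heading 45 -> 0
  -- iteration 6/8 --
  FD 5: (-13.536,6.536) -> (-8.536,6.536) [heading=0, draw]
  RT 45: heading 0 -> 315
  -- iteration 7/8 --
  FD 5: (-8.536,6.536) -> (-5,3) [heading=315, draw]
  RT 45: heading 315 -> 270
  -- iteration 8/8 --
  FD 5: (-5,3) -> (-5,-2) [heading=270, draw]
  RT 45: heading 270 -> 225
]
Final: pos=(-5,-2), heading=225, 8 segment(s) drawn

Start position: (-5, -2)
Final position: (-5, -2)
Distance = 0; < 1e-6 -> CLOSED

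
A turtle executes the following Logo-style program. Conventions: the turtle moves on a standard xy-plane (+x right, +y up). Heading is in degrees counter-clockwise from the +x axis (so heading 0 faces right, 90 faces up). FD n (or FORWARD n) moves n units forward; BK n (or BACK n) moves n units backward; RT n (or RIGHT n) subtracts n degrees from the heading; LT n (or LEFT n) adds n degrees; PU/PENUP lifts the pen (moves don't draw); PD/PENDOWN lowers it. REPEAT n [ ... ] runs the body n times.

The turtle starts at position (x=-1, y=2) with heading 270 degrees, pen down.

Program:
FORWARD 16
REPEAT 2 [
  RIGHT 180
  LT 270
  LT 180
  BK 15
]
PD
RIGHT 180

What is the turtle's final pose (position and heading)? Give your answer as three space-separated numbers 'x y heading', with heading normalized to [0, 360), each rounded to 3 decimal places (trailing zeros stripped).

Answer: 14 -29 270

Derivation:
Executing turtle program step by step:
Start: pos=(-1,2), heading=270, pen down
FD 16: (-1,2) -> (-1,-14) [heading=270, draw]
REPEAT 2 [
  -- iteration 1/2 --
  RT 180: heading 270 -> 90
  LT 270: heading 90 -> 0
  LT 180: heading 0 -> 180
  BK 15: (-1,-14) -> (14,-14) [heading=180, draw]
  -- iteration 2/2 --
  RT 180: heading 180 -> 0
  LT 270: heading 0 -> 270
  LT 180: heading 270 -> 90
  BK 15: (14,-14) -> (14,-29) [heading=90, draw]
]
PD: pen down
RT 180: heading 90 -> 270
Final: pos=(14,-29), heading=270, 3 segment(s) drawn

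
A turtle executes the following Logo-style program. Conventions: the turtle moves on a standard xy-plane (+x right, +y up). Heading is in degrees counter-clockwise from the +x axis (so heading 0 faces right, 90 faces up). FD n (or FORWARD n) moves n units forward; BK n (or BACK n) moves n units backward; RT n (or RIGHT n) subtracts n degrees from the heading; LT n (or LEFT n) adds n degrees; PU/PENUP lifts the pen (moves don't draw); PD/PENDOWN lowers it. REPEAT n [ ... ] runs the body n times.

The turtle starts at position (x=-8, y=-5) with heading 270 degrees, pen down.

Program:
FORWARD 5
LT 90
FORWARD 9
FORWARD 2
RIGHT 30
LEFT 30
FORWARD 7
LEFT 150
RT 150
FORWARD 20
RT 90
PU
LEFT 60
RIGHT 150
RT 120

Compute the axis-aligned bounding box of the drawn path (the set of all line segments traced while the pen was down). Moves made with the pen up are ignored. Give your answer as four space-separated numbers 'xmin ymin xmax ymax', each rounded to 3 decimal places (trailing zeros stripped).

Answer: -8 -10 30 -5

Derivation:
Executing turtle program step by step:
Start: pos=(-8,-5), heading=270, pen down
FD 5: (-8,-5) -> (-8,-10) [heading=270, draw]
LT 90: heading 270 -> 0
FD 9: (-8,-10) -> (1,-10) [heading=0, draw]
FD 2: (1,-10) -> (3,-10) [heading=0, draw]
RT 30: heading 0 -> 330
LT 30: heading 330 -> 0
FD 7: (3,-10) -> (10,-10) [heading=0, draw]
LT 150: heading 0 -> 150
RT 150: heading 150 -> 0
FD 20: (10,-10) -> (30,-10) [heading=0, draw]
RT 90: heading 0 -> 270
PU: pen up
LT 60: heading 270 -> 330
RT 150: heading 330 -> 180
RT 120: heading 180 -> 60
Final: pos=(30,-10), heading=60, 5 segment(s) drawn

Segment endpoints: x in {-8, -8, 1, 3, 10, 30}, y in {-10, -10, -10, -10, -5}
xmin=-8, ymin=-10, xmax=30, ymax=-5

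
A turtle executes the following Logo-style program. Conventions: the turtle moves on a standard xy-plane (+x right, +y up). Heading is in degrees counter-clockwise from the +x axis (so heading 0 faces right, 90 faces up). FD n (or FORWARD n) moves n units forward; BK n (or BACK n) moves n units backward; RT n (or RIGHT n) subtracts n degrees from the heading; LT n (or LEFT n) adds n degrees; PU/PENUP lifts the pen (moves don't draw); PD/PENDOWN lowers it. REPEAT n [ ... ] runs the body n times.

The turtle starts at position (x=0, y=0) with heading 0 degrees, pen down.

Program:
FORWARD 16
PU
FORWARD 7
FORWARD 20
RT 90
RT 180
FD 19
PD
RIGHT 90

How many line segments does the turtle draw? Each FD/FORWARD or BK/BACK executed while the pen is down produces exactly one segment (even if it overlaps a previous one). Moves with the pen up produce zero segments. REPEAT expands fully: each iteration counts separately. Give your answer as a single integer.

Executing turtle program step by step:
Start: pos=(0,0), heading=0, pen down
FD 16: (0,0) -> (16,0) [heading=0, draw]
PU: pen up
FD 7: (16,0) -> (23,0) [heading=0, move]
FD 20: (23,0) -> (43,0) [heading=0, move]
RT 90: heading 0 -> 270
RT 180: heading 270 -> 90
FD 19: (43,0) -> (43,19) [heading=90, move]
PD: pen down
RT 90: heading 90 -> 0
Final: pos=(43,19), heading=0, 1 segment(s) drawn
Segments drawn: 1

Answer: 1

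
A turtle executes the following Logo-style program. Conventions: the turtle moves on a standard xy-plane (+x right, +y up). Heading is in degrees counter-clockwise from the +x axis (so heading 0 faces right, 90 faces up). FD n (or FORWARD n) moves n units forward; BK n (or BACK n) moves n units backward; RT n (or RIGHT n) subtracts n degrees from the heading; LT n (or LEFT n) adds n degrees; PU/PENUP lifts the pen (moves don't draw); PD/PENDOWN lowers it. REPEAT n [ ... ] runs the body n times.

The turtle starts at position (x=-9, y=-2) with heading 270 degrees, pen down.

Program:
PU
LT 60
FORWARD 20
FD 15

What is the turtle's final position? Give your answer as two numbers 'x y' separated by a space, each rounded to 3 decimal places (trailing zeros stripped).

Executing turtle program step by step:
Start: pos=(-9,-2), heading=270, pen down
PU: pen up
LT 60: heading 270 -> 330
FD 20: (-9,-2) -> (8.321,-12) [heading=330, move]
FD 15: (8.321,-12) -> (21.311,-19.5) [heading=330, move]
Final: pos=(21.311,-19.5), heading=330, 0 segment(s) drawn

Answer: 21.311 -19.5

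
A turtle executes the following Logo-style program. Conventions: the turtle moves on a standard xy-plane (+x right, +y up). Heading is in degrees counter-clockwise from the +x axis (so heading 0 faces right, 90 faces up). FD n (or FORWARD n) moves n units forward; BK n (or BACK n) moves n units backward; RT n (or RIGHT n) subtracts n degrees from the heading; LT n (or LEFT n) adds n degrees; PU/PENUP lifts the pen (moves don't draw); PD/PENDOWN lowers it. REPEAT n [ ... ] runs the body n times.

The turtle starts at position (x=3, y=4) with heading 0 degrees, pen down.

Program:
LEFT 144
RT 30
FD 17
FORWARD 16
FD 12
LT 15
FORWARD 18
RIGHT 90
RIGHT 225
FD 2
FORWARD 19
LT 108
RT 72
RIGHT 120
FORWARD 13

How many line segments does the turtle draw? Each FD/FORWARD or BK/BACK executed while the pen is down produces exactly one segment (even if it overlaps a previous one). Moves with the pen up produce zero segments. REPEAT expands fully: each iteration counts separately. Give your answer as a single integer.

Answer: 7

Derivation:
Executing turtle program step by step:
Start: pos=(3,4), heading=0, pen down
LT 144: heading 0 -> 144
RT 30: heading 144 -> 114
FD 17: (3,4) -> (-3.915,19.53) [heading=114, draw]
FD 16: (-3.915,19.53) -> (-10.422,34.147) [heading=114, draw]
FD 12: (-10.422,34.147) -> (-15.303,45.11) [heading=114, draw]
LT 15: heading 114 -> 129
FD 18: (-15.303,45.11) -> (-26.631,59.098) [heading=129, draw]
RT 90: heading 129 -> 39
RT 225: heading 39 -> 174
FD 2: (-26.631,59.098) -> (-28.62,59.307) [heading=174, draw]
FD 19: (-28.62,59.307) -> (-47.516,61.293) [heading=174, draw]
LT 108: heading 174 -> 282
RT 72: heading 282 -> 210
RT 120: heading 210 -> 90
FD 13: (-47.516,61.293) -> (-47.516,74.293) [heading=90, draw]
Final: pos=(-47.516,74.293), heading=90, 7 segment(s) drawn
Segments drawn: 7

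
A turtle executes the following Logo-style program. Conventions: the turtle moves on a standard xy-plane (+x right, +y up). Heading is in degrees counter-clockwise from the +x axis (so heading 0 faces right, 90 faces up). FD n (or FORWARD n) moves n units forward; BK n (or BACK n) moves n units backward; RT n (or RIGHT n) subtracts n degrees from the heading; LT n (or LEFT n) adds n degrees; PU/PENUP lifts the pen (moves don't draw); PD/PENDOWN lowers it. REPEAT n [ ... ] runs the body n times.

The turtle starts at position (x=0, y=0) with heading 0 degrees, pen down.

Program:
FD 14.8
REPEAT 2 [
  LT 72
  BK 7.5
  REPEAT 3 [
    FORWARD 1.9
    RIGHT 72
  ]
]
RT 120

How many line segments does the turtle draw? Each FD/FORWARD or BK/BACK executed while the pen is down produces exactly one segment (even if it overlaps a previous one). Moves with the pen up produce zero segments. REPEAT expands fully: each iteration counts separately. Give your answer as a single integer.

Answer: 9

Derivation:
Executing turtle program step by step:
Start: pos=(0,0), heading=0, pen down
FD 14.8: (0,0) -> (14.8,0) [heading=0, draw]
REPEAT 2 [
  -- iteration 1/2 --
  LT 72: heading 0 -> 72
  BK 7.5: (14.8,0) -> (12.482,-7.133) [heading=72, draw]
  REPEAT 3 [
    -- iteration 1/3 --
    FD 1.9: (12.482,-7.133) -> (13.07,-5.326) [heading=72, draw]
    RT 72: heading 72 -> 0
    -- iteration 2/3 --
    FD 1.9: (13.07,-5.326) -> (14.97,-5.326) [heading=0, draw]
    RT 72: heading 0 -> 288
    -- iteration 3/3 --
    FD 1.9: (14.97,-5.326) -> (15.557,-7.133) [heading=288, draw]
    RT 72: heading 288 -> 216
  ]
  -- iteration 2/2 --
  LT 72: heading 216 -> 288
  BK 7.5: (15.557,-7.133) -> (13.239,0) [heading=288, draw]
  REPEAT 3 [
    -- iteration 1/3 --
    FD 1.9: (13.239,0) -> (13.826,-1.807) [heading=288, draw]
    RT 72: heading 288 -> 216
    -- iteration 2/3 --
    FD 1.9: (13.826,-1.807) -> (12.289,-2.924) [heading=216, draw]
    RT 72: heading 216 -> 144
    -- iteration 3/3 --
    FD 1.9: (12.289,-2.924) -> (10.752,-1.807) [heading=144, draw]
    RT 72: heading 144 -> 72
  ]
]
RT 120: heading 72 -> 312
Final: pos=(10.752,-1.807), heading=312, 9 segment(s) drawn
Segments drawn: 9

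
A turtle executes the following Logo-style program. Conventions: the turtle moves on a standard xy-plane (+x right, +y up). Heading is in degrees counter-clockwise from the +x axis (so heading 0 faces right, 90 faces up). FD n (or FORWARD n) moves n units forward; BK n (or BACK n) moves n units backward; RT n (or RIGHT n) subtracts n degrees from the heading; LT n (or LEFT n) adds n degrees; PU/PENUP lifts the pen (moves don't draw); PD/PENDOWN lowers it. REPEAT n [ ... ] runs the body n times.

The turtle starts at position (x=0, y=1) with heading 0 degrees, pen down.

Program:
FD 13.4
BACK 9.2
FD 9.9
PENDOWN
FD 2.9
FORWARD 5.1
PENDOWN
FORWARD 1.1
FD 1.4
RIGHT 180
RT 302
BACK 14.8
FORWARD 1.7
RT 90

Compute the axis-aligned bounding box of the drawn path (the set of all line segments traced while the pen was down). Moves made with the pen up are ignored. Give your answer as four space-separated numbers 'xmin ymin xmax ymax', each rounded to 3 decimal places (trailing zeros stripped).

Executing turtle program step by step:
Start: pos=(0,1), heading=0, pen down
FD 13.4: (0,1) -> (13.4,1) [heading=0, draw]
BK 9.2: (13.4,1) -> (4.2,1) [heading=0, draw]
FD 9.9: (4.2,1) -> (14.1,1) [heading=0, draw]
PD: pen down
FD 2.9: (14.1,1) -> (17,1) [heading=0, draw]
FD 5.1: (17,1) -> (22.1,1) [heading=0, draw]
PD: pen down
FD 1.1: (22.1,1) -> (23.2,1) [heading=0, draw]
FD 1.4: (23.2,1) -> (24.6,1) [heading=0, draw]
RT 180: heading 0 -> 180
RT 302: heading 180 -> 238
BK 14.8: (24.6,1) -> (32.443,13.551) [heading=238, draw]
FD 1.7: (32.443,13.551) -> (31.542,12.109) [heading=238, draw]
RT 90: heading 238 -> 148
Final: pos=(31.542,12.109), heading=148, 9 segment(s) drawn

Segment endpoints: x in {0, 4.2, 13.4, 14.1, 17, 22.1, 23.2, 24.6, 31.542, 32.443}, y in {1, 12.109, 13.551}
xmin=0, ymin=1, xmax=32.443, ymax=13.551

Answer: 0 1 32.443 13.551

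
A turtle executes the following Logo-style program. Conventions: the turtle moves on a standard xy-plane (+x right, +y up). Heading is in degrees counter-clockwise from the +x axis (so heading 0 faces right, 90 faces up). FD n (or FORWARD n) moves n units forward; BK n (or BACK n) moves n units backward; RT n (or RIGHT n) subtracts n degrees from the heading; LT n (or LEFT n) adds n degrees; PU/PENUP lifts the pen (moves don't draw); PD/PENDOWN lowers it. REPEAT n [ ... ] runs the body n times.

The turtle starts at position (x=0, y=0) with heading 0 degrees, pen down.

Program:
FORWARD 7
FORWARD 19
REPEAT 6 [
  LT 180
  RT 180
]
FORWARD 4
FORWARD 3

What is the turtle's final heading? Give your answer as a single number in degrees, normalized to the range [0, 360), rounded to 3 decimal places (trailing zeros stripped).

Executing turtle program step by step:
Start: pos=(0,0), heading=0, pen down
FD 7: (0,0) -> (7,0) [heading=0, draw]
FD 19: (7,0) -> (26,0) [heading=0, draw]
REPEAT 6 [
  -- iteration 1/6 --
  LT 180: heading 0 -> 180
  RT 180: heading 180 -> 0
  -- iteration 2/6 --
  LT 180: heading 0 -> 180
  RT 180: heading 180 -> 0
  -- iteration 3/6 --
  LT 180: heading 0 -> 180
  RT 180: heading 180 -> 0
  -- iteration 4/6 --
  LT 180: heading 0 -> 180
  RT 180: heading 180 -> 0
  -- iteration 5/6 --
  LT 180: heading 0 -> 180
  RT 180: heading 180 -> 0
  -- iteration 6/6 --
  LT 180: heading 0 -> 180
  RT 180: heading 180 -> 0
]
FD 4: (26,0) -> (30,0) [heading=0, draw]
FD 3: (30,0) -> (33,0) [heading=0, draw]
Final: pos=(33,0), heading=0, 4 segment(s) drawn

Answer: 0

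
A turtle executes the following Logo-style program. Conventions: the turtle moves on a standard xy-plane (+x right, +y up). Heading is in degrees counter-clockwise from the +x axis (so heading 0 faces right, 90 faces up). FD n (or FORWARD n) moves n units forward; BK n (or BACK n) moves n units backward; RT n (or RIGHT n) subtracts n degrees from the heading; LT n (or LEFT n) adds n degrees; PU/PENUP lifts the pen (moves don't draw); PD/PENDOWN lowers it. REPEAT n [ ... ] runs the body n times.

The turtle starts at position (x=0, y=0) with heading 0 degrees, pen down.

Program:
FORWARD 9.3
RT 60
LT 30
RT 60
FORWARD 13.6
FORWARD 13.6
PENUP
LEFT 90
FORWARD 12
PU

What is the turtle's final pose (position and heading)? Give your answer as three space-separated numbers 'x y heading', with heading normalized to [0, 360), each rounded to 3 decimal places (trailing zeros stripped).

Answer: 21.3 -27.2 0

Derivation:
Executing turtle program step by step:
Start: pos=(0,0), heading=0, pen down
FD 9.3: (0,0) -> (9.3,0) [heading=0, draw]
RT 60: heading 0 -> 300
LT 30: heading 300 -> 330
RT 60: heading 330 -> 270
FD 13.6: (9.3,0) -> (9.3,-13.6) [heading=270, draw]
FD 13.6: (9.3,-13.6) -> (9.3,-27.2) [heading=270, draw]
PU: pen up
LT 90: heading 270 -> 0
FD 12: (9.3,-27.2) -> (21.3,-27.2) [heading=0, move]
PU: pen up
Final: pos=(21.3,-27.2), heading=0, 3 segment(s) drawn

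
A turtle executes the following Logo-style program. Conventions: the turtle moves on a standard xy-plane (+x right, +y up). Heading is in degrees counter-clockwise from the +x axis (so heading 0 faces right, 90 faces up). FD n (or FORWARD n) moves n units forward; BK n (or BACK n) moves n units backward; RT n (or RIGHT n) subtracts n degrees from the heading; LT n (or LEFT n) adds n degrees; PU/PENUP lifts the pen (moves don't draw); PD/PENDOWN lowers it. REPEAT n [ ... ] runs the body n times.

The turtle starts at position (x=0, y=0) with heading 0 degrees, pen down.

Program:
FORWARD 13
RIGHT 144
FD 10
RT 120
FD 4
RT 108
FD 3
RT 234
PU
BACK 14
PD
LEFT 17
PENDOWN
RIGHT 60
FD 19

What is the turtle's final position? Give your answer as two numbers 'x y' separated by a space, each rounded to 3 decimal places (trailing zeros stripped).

Answer: 19.306 2.652

Derivation:
Executing turtle program step by step:
Start: pos=(0,0), heading=0, pen down
FD 13: (0,0) -> (13,0) [heading=0, draw]
RT 144: heading 0 -> 216
FD 10: (13,0) -> (4.91,-5.878) [heading=216, draw]
RT 120: heading 216 -> 96
FD 4: (4.91,-5.878) -> (4.492,-1.9) [heading=96, draw]
RT 108: heading 96 -> 348
FD 3: (4.492,-1.9) -> (7.426,-2.524) [heading=348, draw]
RT 234: heading 348 -> 114
PU: pen up
BK 14: (7.426,-2.524) -> (13.12,-15.313) [heading=114, move]
PD: pen down
LT 17: heading 114 -> 131
PD: pen down
RT 60: heading 131 -> 71
FD 19: (13.12,-15.313) -> (19.306,2.652) [heading=71, draw]
Final: pos=(19.306,2.652), heading=71, 5 segment(s) drawn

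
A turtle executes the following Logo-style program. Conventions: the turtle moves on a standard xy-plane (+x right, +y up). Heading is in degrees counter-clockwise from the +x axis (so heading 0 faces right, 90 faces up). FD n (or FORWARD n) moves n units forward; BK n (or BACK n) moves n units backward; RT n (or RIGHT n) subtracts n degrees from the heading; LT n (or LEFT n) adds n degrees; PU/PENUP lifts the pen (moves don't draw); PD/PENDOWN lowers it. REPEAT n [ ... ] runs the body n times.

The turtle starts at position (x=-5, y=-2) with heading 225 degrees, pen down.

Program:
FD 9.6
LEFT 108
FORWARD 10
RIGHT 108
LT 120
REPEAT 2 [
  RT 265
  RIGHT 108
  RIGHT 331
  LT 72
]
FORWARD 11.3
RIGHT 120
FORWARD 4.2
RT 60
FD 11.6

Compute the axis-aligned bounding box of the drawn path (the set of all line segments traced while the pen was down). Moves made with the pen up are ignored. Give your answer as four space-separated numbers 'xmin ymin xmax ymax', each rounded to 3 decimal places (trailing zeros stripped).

Answer: -13.563 -13.328 0.575 -2

Derivation:
Executing turtle program step by step:
Start: pos=(-5,-2), heading=225, pen down
FD 9.6: (-5,-2) -> (-11.788,-8.788) [heading=225, draw]
LT 108: heading 225 -> 333
FD 10: (-11.788,-8.788) -> (-2.878,-13.328) [heading=333, draw]
RT 108: heading 333 -> 225
LT 120: heading 225 -> 345
REPEAT 2 [
  -- iteration 1/2 --
  RT 265: heading 345 -> 80
  RT 108: heading 80 -> 332
  RT 331: heading 332 -> 1
  LT 72: heading 1 -> 73
  -- iteration 2/2 --
  RT 265: heading 73 -> 168
  RT 108: heading 168 -> 60
  RT 331: heading 60 -> 89
  LT 72: heading 89 -> 161
]
FD 11.3: (-2.878,-13.328) -> (-13.563,-9.649) [heading=161, draw]
RT 120: heading 161 -> 41
FD 4.2: (-13.563,-9.649) -> (-10.393,-6.894) [heading=41, draw]
RT 60: heading 41 -> 341
FD 11.6: (-10.393,-6.894) -> (0.575,-10.67) [heading=341, draw]
Final: pos=(0.575,-10.67), heading=341, 5 segment(s) drawn

Segment endpoints: x in {-13.563, -11.788, -10.393, -5, -2.878, 0.575}, y in {-13.328, -10.67, -9.649, -8.788, -6.894, -2}
xmin=-13.563, ymin=-13.328, xmax=0.575, ymax=-2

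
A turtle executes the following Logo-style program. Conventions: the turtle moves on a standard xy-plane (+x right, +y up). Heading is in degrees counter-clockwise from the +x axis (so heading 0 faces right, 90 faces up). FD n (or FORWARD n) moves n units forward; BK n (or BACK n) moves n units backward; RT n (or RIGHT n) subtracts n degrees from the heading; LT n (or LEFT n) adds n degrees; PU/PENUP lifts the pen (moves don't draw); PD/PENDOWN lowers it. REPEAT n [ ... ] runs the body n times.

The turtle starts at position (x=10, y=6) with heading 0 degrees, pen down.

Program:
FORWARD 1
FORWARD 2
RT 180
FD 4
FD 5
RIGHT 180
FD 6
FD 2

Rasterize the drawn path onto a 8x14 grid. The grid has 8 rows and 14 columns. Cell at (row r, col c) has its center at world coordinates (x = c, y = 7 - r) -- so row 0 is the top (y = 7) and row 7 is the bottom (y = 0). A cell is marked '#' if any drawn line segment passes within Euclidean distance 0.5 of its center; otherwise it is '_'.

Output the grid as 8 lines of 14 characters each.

Segment 0: (10,6) -> (11,6)
Segment 1: (11,6) -> (13,6)
Segment 2: (13,6) -> (9,6)
Segment 3: (9,6) -> (4,6)
Segment 4: (4,6) -> (10,6)
Segment 5: (10,6) -> (12,6)

Answer: ______________
____##########
______________
______________
______________
______________
______________
______________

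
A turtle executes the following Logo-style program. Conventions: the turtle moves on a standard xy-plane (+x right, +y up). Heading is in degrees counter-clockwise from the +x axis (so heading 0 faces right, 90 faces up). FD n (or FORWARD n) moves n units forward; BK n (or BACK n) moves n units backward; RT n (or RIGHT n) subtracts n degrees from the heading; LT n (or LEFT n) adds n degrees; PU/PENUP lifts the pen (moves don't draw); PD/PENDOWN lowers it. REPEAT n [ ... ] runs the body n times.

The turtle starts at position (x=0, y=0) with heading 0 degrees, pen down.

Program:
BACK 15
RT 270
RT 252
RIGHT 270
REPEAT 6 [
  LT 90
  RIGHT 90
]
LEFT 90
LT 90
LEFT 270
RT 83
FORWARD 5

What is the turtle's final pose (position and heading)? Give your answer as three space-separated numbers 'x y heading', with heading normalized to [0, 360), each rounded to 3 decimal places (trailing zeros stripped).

Executing turtle program step by step:
Start: pos=(0,0), heading=0, pen down
BK 15: (0,0) -> (-15,0) [heading=0, draw]
RT 270: heading 0 -> 90
RT 252: heading 90 -> 198
RT 270: heading 198 -> 288
REPEAT 6 [
  -- iteration 1/6 --
  LT 90: heading 288 -> 18
  RT 90: heading 18 -> 288
  -- iteration 2/6 --
  LT 90: heading 288 -> 18
  RT 90: heading 18 -> 288
  -- iteration 3/6 --
  LT 90: heading 288 -> 18
  RT 90: heading 18 -> 288
  -- iteration 4/6 --
  LT 90: heading 288 -> 18
  RT 90: heading 18 -> 288
  -- iteration 5/6 --
  LT 90: heading 288 -> 18
  RT 90: heading 18 -> 288
  -- iteration 6/6 --
  LT 90: heading 288 -> 18
  RT 90: heading 18 -> 288
]
LT 90: heading 288 -> 18
LT 90: heading 18 -> 108
LT 270: heading 108 -> 18
RT 83: heading 18 -> 295
FD 5: (-15,0) -> (-12.887,-4.532) [heading=295, draw]
Final: pos=(-12.887,-4.532), heading=295, 2 segment(s) drawn

Answer: -12.887 -4.532 295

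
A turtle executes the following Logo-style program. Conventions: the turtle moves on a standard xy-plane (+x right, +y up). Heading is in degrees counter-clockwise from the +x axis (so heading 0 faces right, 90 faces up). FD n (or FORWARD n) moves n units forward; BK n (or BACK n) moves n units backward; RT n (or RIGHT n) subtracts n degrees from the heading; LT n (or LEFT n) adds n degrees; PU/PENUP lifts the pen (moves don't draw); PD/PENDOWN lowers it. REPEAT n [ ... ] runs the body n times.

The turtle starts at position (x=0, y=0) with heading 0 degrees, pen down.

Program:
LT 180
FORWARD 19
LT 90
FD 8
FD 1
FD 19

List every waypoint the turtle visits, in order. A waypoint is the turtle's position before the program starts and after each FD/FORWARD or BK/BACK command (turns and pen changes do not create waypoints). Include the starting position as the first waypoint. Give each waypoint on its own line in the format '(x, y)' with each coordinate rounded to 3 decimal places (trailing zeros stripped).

Executing turtle program step by step:
Start: pos=(0,0), heading=0, pen down
LT 180: heading 0 -> 180
FD 19: (0,0) -> (-19,0) [heading=180, draw]
LT 90: heading 180 -> 270
FD 8: (-19,0) -> (-19,-8) [heading=270, draw]
FD 1: (-19,-8) -> (-19,-9) [heading=270, draw]
FD 19: (-19,-9) -> (-19,-28) [heading=270, draw]
Final: pos=(-19,-28), heading=270, 4 segment(s) drawn
Waypoints (5 total):
(0, 0)
(-19, 0)
(-19, -8)
(-19, -9)
(-19, -28)

Answer: (0, 0)
(-19, 0)
(-19, -8)
(-19, -9)
(-19, -28)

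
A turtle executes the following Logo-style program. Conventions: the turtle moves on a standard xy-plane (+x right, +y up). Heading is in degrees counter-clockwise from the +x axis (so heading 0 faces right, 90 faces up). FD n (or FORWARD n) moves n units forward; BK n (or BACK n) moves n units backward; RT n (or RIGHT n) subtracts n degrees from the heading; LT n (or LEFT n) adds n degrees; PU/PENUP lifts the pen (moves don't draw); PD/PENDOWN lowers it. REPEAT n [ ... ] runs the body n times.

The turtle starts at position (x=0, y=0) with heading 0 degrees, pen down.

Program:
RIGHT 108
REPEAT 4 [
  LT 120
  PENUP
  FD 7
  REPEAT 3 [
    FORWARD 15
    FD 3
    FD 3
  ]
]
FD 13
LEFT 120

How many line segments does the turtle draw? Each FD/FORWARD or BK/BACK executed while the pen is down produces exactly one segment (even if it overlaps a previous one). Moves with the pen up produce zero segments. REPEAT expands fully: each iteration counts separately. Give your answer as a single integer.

Executing turtle program step by step:
Start: pos=(0,0), heading=0, pen down
RT 108: heading 0 -> 252
REPEAT 4 [
  -- iteration 1/4 --
  LT 120: heading 252 -> 12
  PU: pen up
  FD 7: (0,0) -> (6.847,1.455) [heading=12, move]
  REPEAT 3 [
    -- iteration 1/3 --
    FD 15: (6.847,1.455) -> (21.519,4.574) [heading=12, move]
    FD 3: (21.519,4.574) -> (24.454,5.198) [heading=12, move]
    FD 3: (24.454,5.198) -> (27.388,5.822) [heading=12, move]
    -- iteration 2/3 --
    FD 15: (27.388,5.822) -> (42.06,8.94) [heading=12, move]
    FD 3: (42.06,8.94) -> (44.995,9.564) [heading=12, move]
    FD 3: (44.995,9.564) -> (47.929,10.188) [heading=12, move]
    -- iteration 3/3 --
    FD 15: (47.929,10.188) -> (62.601,13.306) [heading=12, move]
    FD 3: (62.601,13.306) -> (65.536,13.93) [heading=12, move]
    FD 3: (65.536,13.93) -> (68.47,14.554) [heading=12, move]
  ]
  -- iteration 2/4 --
  LT 120: heading 12 -> 132
  PU: pen up
  FD 7: (68.47,14.554) -> (63.786,19.756) [heading=132, move]
  REPEAT 3 [
    -- iteration 1/3 --
    FD 15: (63.786,19.756) -> (53.749,30.903) [heading=132, move]
    FD 3: (53.749,30.903) -> (51.742,33.132) [heading=132, move]
    FD 3: (51.742,33.132) -> (49.735,35.362) [heading=132, move]
    -- iteration 2/3 --
    FD 15: (49.735,35.362) -> (39.698,46.509) [heading=132, move]
    FD 3: (39.698,46.509) -> (37.69,48.738) [heading=132, move]
    FD 3: (37.69,48.738) -> (35.683,50.968) [heading=132, move]
    -- iteration 3/3 --
    FD 15: (35.683,50.968) -> (25.646,62.115) [heading=132, move]
    FD 3: (25.646,62.115) -> (23.639,64.345) [heading=132, move]
    FD 3: (23.639,64.345) -> (21.631,66.574) [heading=132, move]
  ]
  -- iteration 3/4 --
  LT 120: heading 132 -> 252
  PU: pen up
  FD 7: (21.631,66.574) -> (19.468,59.917) [heading=252, move]
  REPEAT 3 [
    -- iteration 1/3 --
    FD 15: (19.468,59.917) -> (14.833,45.651) [heading=252, move]
    FD 3: (14.833,45.651) -> (13.906,42.798) [heading=252, move]
    FD 3: (13.906,42.798) -> (12.979,39.944) [heading=252, move]
    -- iteration 2/3 --
    FD 15: (12.979,39.944) -> (8.343,25.679) [heading=252, move]
    FD 3: (8.343,25.679) -> (7.416,22.825) [heading=252, move]
    FD 3: (7.416,22.825) -> (6.489,19.972) [heading=252, move]
    -- iteration 3/3 --
    FD 15: (6.489,19.972) -> (1.854,5.706) [heading=252, move]
    FD 3: (1.854,5.706) -> (0.927,2.853) [heading=252, move]
    FD 3: (0.927,2.853) -> (0,0) [heading=252, move]
  ]
  -- iteration 4/4 --
  LT 120: heading 252 -> 12
  PU: pen up
  FD 7: (0,0) -> (6.847,1.455) [heading=12, move]
  REPEAT 3 [
    -- iteration 1/3 --
    FD 15: (6.847,1.455) -> (21.519,4.574) [heading=12, move]
    FD 3: (21.519,4.574) -> (24.454,5.198) [heading=12, move]
    FD 3: (24.454,5.198) -> (27.388,5.822) [heading=12, move]
    -- iteration 2/3 --
    FD 15: (27.388,5.822) -> (42.06,8.94) [heading=12, move]
    FD 3: (42.06,8.94) -> (44.995,9.564) [heading=12, move]
    FD 3: (44.995,9.564) -> (47.929,10.188) [heading=12, move]
    -- iteration 3/3 --
    FD 15: (47.929,10.188) -> (62.601,13.306) [heading=12, move]
    FD 3: (62.601,13.306) -> (65.536,13.93) [heading=12, move]
    FD 3: (65.536,13.93) -> (68.47,14.554) [heading=12, move]
  ]
]
FD 13: (68.47,14.554) -> (81.186,17.257) [heading=12, move]
LT 120: heading 12 -> 132
Final: pos=(81.186,17.257), heading=132, 0 segment(s) drawn
Segments drawn: 0

Answer: 0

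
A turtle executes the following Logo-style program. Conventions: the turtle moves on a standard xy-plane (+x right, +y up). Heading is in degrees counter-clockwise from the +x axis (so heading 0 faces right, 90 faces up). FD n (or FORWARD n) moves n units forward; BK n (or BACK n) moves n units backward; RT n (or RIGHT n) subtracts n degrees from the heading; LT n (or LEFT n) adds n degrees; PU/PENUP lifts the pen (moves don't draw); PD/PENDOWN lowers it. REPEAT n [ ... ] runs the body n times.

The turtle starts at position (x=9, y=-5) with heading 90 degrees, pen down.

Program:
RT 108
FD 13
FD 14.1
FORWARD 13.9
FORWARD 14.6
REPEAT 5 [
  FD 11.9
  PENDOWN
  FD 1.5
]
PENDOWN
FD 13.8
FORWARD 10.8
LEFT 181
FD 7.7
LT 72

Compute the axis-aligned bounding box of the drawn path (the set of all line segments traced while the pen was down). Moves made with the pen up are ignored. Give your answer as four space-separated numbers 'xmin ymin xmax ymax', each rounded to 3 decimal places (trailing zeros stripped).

Executing turtle program step by step:
Start: pos=(9,-5), heading=90, pen down
RT 108: heading 90 -> 342
FD 13: (9,-5) -> (21.364,-9.017) [heading=342, draw]
FD 14.1: (21.364,-9.017) -> (34.774,-13.374) [heading=342, draw]
FD 13.9: (34.774,-13.374) -> (47.993,-17.67) [heading=342, draw]
FD 14.6: (47.993,-17.67) -> (61.879,-22.181) [heading=342, draw]
REPEAT 5 [
  -- iteration 1/5 --
  FD 11.9: (61.879,-22.181) -> (73.196,-25.859) [heading=342, draw]
  PD: pen down
  FD 1.5: (73.196,-25.859) -> (74.623,-26.322) [heading=342, draw]
  -- iteration 2/5 --
  FD 11.9: (74.623,-26.322) -> (85.94,-29.999) [heading=342, draw]
  PD: pen down
  FD 1.5: (85.94,-29.999) -> (87.367,-30.463) [heading=342, draw]
  -- iteration 3/5 --
  FD 11.9: (87.367,-30.463) -> (98.685,-34.14) [heading=342, draw]
  PD: pen down
  FD 1.5: (98.685,-34.14) -> (100.111,-34.604) [heading=342, draw]
  -- iteration 4/5 --
  FD 11.9: (100.111,-34.604) -> (111.429,-38.281) [heading=342, draw]
  PD: pen down
  FD 1.5: (111.429,-38.281) -> (112.855,-38.745) [heading=342, draw]
  -- iteration 5/5 --
  FD 11.9: (112.855,-38.745) -> (124.173,-42.422) [heading=342, draw]
  PD: pen down
  FD 1.5: (124.173,-42.422) -> (125.6,-42.885) [heading=342, draw]
]
PD: pen down
FD 13.8: (125.6,-42.885) -> (138.724,-47.15) [heading=342, draw]
FD 10.8: (138.724,-47.15) -> (148.996,-50.487) [heading=342, draw]
LT 181: heading 342 -> 163
FD 7.7: (148.996,-50.487) -> (141.632,-48.236) [heading=163, draw]
LT 72: heading 163 -> 235
Final: pos=(141.632,-48.236), heading=235, 17 segment(s) drawn

Segment endpoints: x in {9, 21.364, 34.774, 47.993, 61.879, 73.196, 74.623, 85.94, 87.367, 98.685, 100.111, 111.429, 112.855, 124.173, 125.6, 138.724, 141.632, 148.996}, y in {-50.487, -48.236, -47.15, -42.885, -42.422, -38.745, -38.281, -34.604, -34.14, -30.463, -29.999, -26.322, -25.859, -22.181, -17.67, -13.374, -9.017, -5}
xmin=9, ymin=-50.487, xmax=148.996, ymax=-5

Answer: 9 -50.487 148.996 -5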